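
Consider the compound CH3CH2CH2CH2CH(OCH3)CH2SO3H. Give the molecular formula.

Atom tally by fragment:
  CH3 → C:1 H:3
  CH2 → C:1 H:2
  CH2 → C:1 H:2
  CH2 → C:1 H:2
  CH(OCH3) → C:2 H:4 O:1
  CH2SO3H → C:1 H:3 S:1 O:3
Element totals:
  C: 7
  H: 16
  O: 4
  S: 1

C7H16O4S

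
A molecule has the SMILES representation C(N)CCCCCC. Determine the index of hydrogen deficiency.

0

Atom tally by fragment:
  H2NCH2 → C:1 H:4 N:1
  CH2 → C:1 H:2
  CH2 → C:1 H:2
  CH2 → C:1 H:2
  CH2 → C:1 H:2
  CH2 → C:1 H:2
  CH3 → C:1 H:3
Element totals:
  C: 7
  H: 17
  N: 1
Molecular formula: C7H17N.
DoU = (2C + 2 + N − H − X) / 2 = (2·7 + 2 + 1 − 17 − 0) / 2 = 0.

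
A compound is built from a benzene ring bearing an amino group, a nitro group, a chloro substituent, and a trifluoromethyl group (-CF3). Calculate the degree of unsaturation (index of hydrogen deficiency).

5

Atom tally by fragment:
  benzene ring core → C:6 H:6
  (− 4 ring H displaced by substituents)
  + NH2 → N:1 H:2
  + NO2 → N:1 O:2
  + Cl → Cl:1
  + CF3 → C:1 F:3
Element totals:
  C: 7
  H: 4
  Cl: 1
  F: 3
  N: 2
  O: 2
Molecular formula: C7H4ClF3N2O2.
DoU = (2C + 2 + N − H − X) / 2 = (2·7 + 2 + 2 − 4 − 4) / 2 = 5.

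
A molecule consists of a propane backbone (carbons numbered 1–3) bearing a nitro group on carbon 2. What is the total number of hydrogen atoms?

7

Atom tally by fragment:
  CH3 → C:1 H:3
  CH(NO2) → C:1 H:1 N:1 O:2
  CH3 → C:1 H:3
Element totals:
  C: 3
  H: 7
  N: 1
  O: 2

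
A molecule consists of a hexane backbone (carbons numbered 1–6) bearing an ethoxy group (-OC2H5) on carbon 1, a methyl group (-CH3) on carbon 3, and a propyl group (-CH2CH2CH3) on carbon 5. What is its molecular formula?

Atom tally by fragment:
  C2H5OCH2 → C:3 H:7 O:1
  CH2 → C:1 H:2
  CH(CH3) → C:2 H:4
  CH2 → C:1 H:2
  CH(CH2CH2CH3) → C:4 H:8
  CH3 → C:1 H:3
Element totals:
  C: 12
  H: 26
  O: 1

C12H26O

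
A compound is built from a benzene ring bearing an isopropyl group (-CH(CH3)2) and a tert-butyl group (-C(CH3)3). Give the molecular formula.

Atom tally by fragment:
  benzene ring core → C:6 H:6
  (− 2 ring H displaced by substituents)
  + CH(CH3)2 → C:3 H:7
  + C(CH3)3 → C:4 H:9
Element totals:
  C: 13
  H: 20

C13H20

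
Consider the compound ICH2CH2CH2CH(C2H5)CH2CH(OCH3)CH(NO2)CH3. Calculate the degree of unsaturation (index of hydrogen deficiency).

Atom tally by fragment:
  ICH2 → C:1 H:2 I:1
  CH2 → C:1 H:2
  CH2 → C:1 H:2
  CH(C2H5) → C:3 H:6
  CH2 → C:1 H:2
  CH(OCH3) → C:2 H:4 O:1
  CH(NO2) → C:1 H:1 N:1 O:2
  CH3 → C:1 H:3
Element totals:
  C: 11
  H: 22
  I: 1
  N: 1
  O: 3
Molecular formula: C11H22INO3.
DoU = (2C + 2 + N − H − X) / 2 = (2·11 + 2 + 1 − 22 − 1) / 2 = 1.

1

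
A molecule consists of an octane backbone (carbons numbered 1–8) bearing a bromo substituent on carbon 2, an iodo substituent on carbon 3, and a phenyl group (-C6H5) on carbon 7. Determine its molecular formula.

C14H20BrI

Atom tally by fragment:
  CH3 → C:1 H:3
  CH(Br) → C:1 H:1 Br:1
  CH(I) → C:1 H:1 I:1
  CH2 → C:1 H:2
  CH2 → C:1 H:2
  CH2 → C:1 H:2
  CH(C6H5) → C:7 H:6
  CH3 → C:1 H:3
Element totals:
  C: 14
  H: 20
  Br: 1
  I: 1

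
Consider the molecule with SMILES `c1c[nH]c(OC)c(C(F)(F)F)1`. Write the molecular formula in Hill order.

Atom tally by fragment:
  pyrrole ring core → C:4 H:5 N:1
  (− 2 ring H displaced by substituents)
  + OCH3 → C:1 H:3 O:1
  + CF3 → C:1 F:3
Element totals:
  C: 6
  H: 6
  F: 3
  N: 1
  O: 1

C6H6F3NO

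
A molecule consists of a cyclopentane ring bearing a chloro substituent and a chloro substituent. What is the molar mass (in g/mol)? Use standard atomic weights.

Atom tally by fragment:
  cyclopentane ring core → C:5 H:10
  (− 2 ring H displaced by substituents)
  + Cl → Cl:1
  + Cl → Cl:1
Element totals:
  C: 5
  H: 8
  Cl: 2
Molecular formula: C5H8Cl2.
  M = 5(12.011) + 8(1.008) + 2(35.45)
    = 60.055 + 8.064 + 70.900 = 139.019

139.02 g/mol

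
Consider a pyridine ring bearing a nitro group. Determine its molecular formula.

Atom tally by fragment:
  pyridine ring core → C:5 H:5 N:1
  (− 1 ring H displaced by substituents)
  + NO2 → N:1 O:2
Element totals:
  C: 5
  H: 4
  N: 2
  O: 2

C5H4N2O2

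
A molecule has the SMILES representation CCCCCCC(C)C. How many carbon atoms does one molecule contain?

9

Atom tally by fragment:
  CH3 → C:1 H:3
  CH2 → C:1 H:2
  CH2 → C:1 H:2
  CH2 → C:1 H:2
  CH2 → C:1 H:2
  CH2 → C:1 H:2
  CH(CH3) → C:2 H:4
  CH3 → C:1 H:3
Element totals:
  C: 9
  H: 20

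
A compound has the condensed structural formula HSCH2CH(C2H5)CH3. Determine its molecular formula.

Atom tally by fragment:
  HSCH2 → C:1 H:3 S:1
  CH(C2H5) → C:3 H:6
  CH3 → C:1 H:3
Element totals:
  C: 5
  H: 12
  S: 1

C5H12S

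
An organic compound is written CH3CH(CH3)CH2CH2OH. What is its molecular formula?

C5H12O

Atom tally by fragment:
  CH3 → C:1 H:3
  CH(CH3) → C:2 H:4
  CH2CH2OH → C:2 H:5 O:1
Element totals:
  C: 5
  H: 12
  O: 1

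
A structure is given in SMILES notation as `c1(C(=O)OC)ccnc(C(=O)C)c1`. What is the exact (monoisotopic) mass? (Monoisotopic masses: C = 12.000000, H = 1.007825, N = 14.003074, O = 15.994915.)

Atom tally by fragment:
  pyridine ring core → C:5 H:5 N:1
  (− 2 ring H displaced by substituents)
  + COOCH3 → C:2 H:3 O:2
  + COCH3 → C:2 H:3 O:1
Element totals:
  C: 9
  H: 9
  N: 1
  O: 3
Molecular formula: C9H9NO3.
  M = 9(12.0) + 9(1.007825) + 14.003074 + 3(15.994915)
    = 108.000000 + 9.070425 + 14.003074 + 47.984745 = 179.058244

179.0582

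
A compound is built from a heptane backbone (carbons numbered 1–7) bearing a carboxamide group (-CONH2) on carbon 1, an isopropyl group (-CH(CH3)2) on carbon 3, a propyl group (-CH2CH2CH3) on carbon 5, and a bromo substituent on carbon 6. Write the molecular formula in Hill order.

Atom tally by fragment:
  H2NOCCH2 → C:2 H:4 O:1 N:1
  CH2 → C:1 H:2
  CH(CH(CH3)2) → C:4 H:8
  CH2 → C:1 H:2
  CH(CH2CH2CH3) → C:4 H:8
  CH(Br) → C:1 H:1 Br:1
  CH3 → C:1 H:3
Element totals:
  C: 14
  H: 28
  Br: 1
  N: 1
  O: 1

C14H28BrNO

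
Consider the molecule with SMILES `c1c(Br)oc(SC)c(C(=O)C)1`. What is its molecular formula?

C7H7BrO2S

Atom tally by fragment:
  furan ring core → C:4 H:4 O:1
  (− 3 ring H displaced by substituents)
  + Br → Br:1
  + SCH3 → C:1 H:3 S:1
  + COCH3 → C:2 H:3 O:1
Element totals:
  C: 7
  H: 7
  Br: 1
  O: 2
  S: 1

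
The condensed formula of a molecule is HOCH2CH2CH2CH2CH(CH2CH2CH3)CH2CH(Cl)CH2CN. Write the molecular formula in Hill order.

C12H22ClNO

Atom tally by fragment:
  HOCH2CH2 → C:2 H:5 O:1
  CH2 → C:1 H:2
  CH2 → C:1 H:2
  CH(CH2CH2CH3) → C:4 H:8
  CH2 → C:1 H:2
  CH(Cl) → C:1 H:1 Cl:1
  CH2CN → C:2 H:2 N:1
Element totals:
  C: 12
  H: 22
  Cl: 1
  N: 1
  O: 1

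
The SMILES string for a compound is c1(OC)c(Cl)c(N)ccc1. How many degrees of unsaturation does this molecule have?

Atom tally by fragment:
  benzene ring core → C:6 H:6
  (− 3 ring H displaced by substituents)
  + OCH3 → C:1 H:3 O:1
  + Cl → Cl:1
  + NH2 → N:1 H:2
Element totals:
  C: 7
  H: 8
  Cl: 1
  N: 1
  O: 1
Molecular formula: C7H8ClNO.
DoU = (2C + 2 + N − H − X) / 2 = (2·7 + 2 + 1 − 8 − 1) / 2 = 4.

4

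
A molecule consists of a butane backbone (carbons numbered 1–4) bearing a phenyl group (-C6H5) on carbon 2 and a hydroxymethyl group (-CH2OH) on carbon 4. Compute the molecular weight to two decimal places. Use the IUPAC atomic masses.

164.25 g/mol

Atom tally by fragment:
  CH3 → C:1 H:3
  CH(C6H5) → C:7 H:6
  CH2 → C:1 H:2
  CH2CH2OH → C:2 H:5 O:1
Element totals:
  C: 11
  H: 16
  O: 1
Molecular formula: C11H16O.
  M = 11(12.011) + 16(1.008) + 15.999
    = 132.121 + 16.128 + 15.999 = 164.248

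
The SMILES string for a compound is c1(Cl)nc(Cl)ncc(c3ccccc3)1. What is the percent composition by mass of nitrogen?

12.45%

Atom tally by fragment:
  pyrimidine ring core → C:4 H:4 N:2
  (− 3 ring H displaced by substituents)
  + Cl → Cl:1
  + Cl → Cl:1
  + C6H5 → C:6 H:5
Element totals:
  C: 10
  H: 6
  Cl: 2
  N: 2
Molecular formula: C10H6Cl2N2.
Molar mass = 225.072 g/mol.
Mass from N: 2 × 14.007 = 28.014 g/mol.
%N = 28.014 / 225.072 × 100 = 12.45%.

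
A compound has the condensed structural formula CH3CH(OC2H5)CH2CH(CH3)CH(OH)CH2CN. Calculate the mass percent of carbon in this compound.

Element totals:
  C: 10
  H: 19
  N: 1
  O: 2
Molecular formula: C10H19NO2.
Molar mass = 185.267 g/mol.
Mass from C: 10 × 12.011 = 120.110 g/mol.
%C = 120.110 / 185.267 × 100 = 64.83%.

64.83%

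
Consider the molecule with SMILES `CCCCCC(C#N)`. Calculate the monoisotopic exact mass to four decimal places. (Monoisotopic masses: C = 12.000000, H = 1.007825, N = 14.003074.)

111.1048

Atom tally by fragment:
  CH3 → C:1 H:3
  CH2 → C:1 H:2
  CH2 → C:1 H:2
  CH2 → C:1 H:2
  CH2 → C:1 H:2
  CH2CN → C:2 H:2 N:1
Element totals:
  C: 7
  H: 13
  N: 1
Molecular formula: C7H13N.
  M = 7(12.0) + 13(1.007825) + 14.003074
    = 84.000000 + 13.101725 + 14.003074 = 111.104799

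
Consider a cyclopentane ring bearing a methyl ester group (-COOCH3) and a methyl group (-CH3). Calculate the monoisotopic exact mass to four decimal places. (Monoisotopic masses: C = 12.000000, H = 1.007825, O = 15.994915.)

142.0994

Atom tally by fragment:
  cyclopentane ring core → C:5 H:10
  (− 2 ring H displaced by substituents)
  + COOCH3 → C:2 H:3 O:2
  + CH3 → C:1 H:3
Element totals:
  C: 8
  H: 14
  O: 2
Molecular formula: C8H14O2.
  M = 8(12.0) + 14(1.007825) + 2(15.994915)
    = 96.000000 + 14.109550 + 31.989830 = 142.099380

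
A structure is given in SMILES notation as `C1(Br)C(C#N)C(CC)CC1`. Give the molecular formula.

C8H12BrN

Atom tally by fragment:
  cyclopentane ring core → C:5 H:10
  (− 3 ring H displaced by substituents)
  + Br → Br:1
  + CN → C:1 N:1
  + C2H5 → C:2 H:5
Element totals:
  C: 8
  H: 12
  Br: 1
  N: 1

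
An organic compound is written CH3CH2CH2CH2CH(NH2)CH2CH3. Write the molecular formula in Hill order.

C7H17N

Atom tally by fragment:
  CH3 → C:1 H:3
  CH2 → C:1 H:2
  CH2 → C:1 H:2
  CH2 → C:1 H:2
  CH(NH2) → C:1 H:3 N:1
  CH2 → C:1 H:2
  CH3 → C:1 H:3
Element totals:
  C: 7
  H: 17
  N: 1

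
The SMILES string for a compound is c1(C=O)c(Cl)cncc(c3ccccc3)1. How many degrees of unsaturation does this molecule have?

9

Atom tally by fragment:
  pyridine ring core → C:5 H:5 N:1
  (− 3 ring H displaced by substituents)
  + CHO → C:1 H:1 O:1
  + Cl → Cl:1
  + C6H5 → C:6 H:5
Element totals:
  C: 12
  H: 8
  Cl: 1
  N: 1
  O: 1
Molecular formula: C12H8ClNO.
DoU = (2C + 2 + N − H − X) / 2 = (2·12 + 2 + 1 − 8 − 1) / 2 = 9.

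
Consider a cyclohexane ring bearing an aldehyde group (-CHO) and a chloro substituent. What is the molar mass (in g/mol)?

146.61 g/mol

Atom tally by fragment:
  cyclohexane ring core → C:6 H:12
  (− 2 ring H displaced by substituents)
  + CHO → C:1 H:1 O:1
  + Cl → Cl:1
Element totals:
  C: 7
  H: 11
  Cl: 1
  O: 1
Molecular formula: C7H11ClO.
  M = 7(12.011) + 11(1.008) + 35.45 + 15.999
    = 84.077 + 11.088 + 35.450 + 15.999 = 146.614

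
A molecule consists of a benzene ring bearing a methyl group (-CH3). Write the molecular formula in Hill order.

C7H8

Atom tally by fragment:
  benzene ring core → C:6 H:6
  (− 1 ring H displaced by substituents)
  + CH3 → C:1 H:3
Element totals:
  C: 7
  H: 8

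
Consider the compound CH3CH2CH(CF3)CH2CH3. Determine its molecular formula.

Element totals:
  C: 6
  H: 11
  F: 3

C6H11F3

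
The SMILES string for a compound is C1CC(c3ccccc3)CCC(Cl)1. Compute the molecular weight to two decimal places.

Atom tally by fragment:
  cyclohexane ring core → C:6 H:12
  (− 2 ring H displaced by substituents)
  + C6H5 → C:6 H:5
  + Cl → Cl:1
Element totals:
  C: 12
  H: 15
  Cl: 1
Molecular formula: C12H15Cl.
  M = 12(12.011) + 15(1.008) + 35.45
    = 144.132 + 15.120 + 35.450 = 194.702

194.70 g/mol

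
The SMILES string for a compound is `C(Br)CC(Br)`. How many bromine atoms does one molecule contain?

2

Atom tally by fragment:
  BrCH2 → C:1 H:2 Br:1
  CH2 → C:1 H:2
  CH2Br → C:1 H:2 Br:1
Element totals:
  C: 3
  H: 6
  Br: 2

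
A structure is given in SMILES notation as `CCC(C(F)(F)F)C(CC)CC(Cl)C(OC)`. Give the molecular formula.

C11H20ClF3O

Atom tally by fragment:
  CH3 → C:1 H:3
  CH2 → C:1 H:2
  CH(CF3) → C:2 H:1 F:3
  CH(C2H5) → C:3 H:6
  CH2 → C:1 H:2
  CH(Cl) → C:1 H:1 Cl:1
  CH2OCH3 → C:2 H:5 O:1
Element totals:
  C: 11
  H: 20
  Cl: 1
  F: 3
  O: 1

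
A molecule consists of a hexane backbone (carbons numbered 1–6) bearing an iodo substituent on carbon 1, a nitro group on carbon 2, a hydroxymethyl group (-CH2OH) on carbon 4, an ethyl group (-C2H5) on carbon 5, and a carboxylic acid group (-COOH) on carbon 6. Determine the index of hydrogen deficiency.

2

Atom tally by fragment:
  ICH2 → C:1 H:2 I:1
  CH(NO2) → C:1 H:1 N:1 O:2
  CH2 → C:1 H:2
  CH(CH2OH) → C:2 H:4 O:1
  CH(C2H5) → C:3 H:6
  CH2COOH → C:2 H:3 O:2
Element totals:
  C: 10
  H: 18
  I: 1
  N: 1
  O: 5
Molecular formula: C10H18INO5.
DoU = (2C + 2 + N − H − X) / 2 = (2·10 + 2 + 1 − 18 − 1) / 2 = 2.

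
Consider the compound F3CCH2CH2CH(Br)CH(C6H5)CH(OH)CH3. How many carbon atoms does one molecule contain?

Element totals:
  C: 13
  H: 16
  Br: 1
  F: 3
  O: 1

13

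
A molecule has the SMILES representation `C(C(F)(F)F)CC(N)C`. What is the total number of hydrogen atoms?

Atom tally by fragment:
  F3CCH2 → C:2 H:2 F:3
  CH2 → C:1 H:2
  CH(NH2) → C:1 H:3 N:1
  CH3 → C:1 H:3
Element totals:
  C: 5
  H: 10
  F: 3
  N: 1

10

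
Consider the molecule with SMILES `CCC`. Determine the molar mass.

44.10 g/mol

Atom tally by fragment:
  CH3 → C:1 H:3
  CH2 → C:1 H:2
  CH3 → C:1 H:3
Element totals:
  C: 3
  H: 8
Molecular formula: C3H8.
  M = 3(12.011) + 8(1.008)
    = 36.033 + 8.064 = 44.097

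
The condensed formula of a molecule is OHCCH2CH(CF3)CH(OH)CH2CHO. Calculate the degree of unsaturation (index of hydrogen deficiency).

2

Element totals:
  C: 7
  H: 9
  F: 3
  O: 3
Molecular formula: C7H9F3O3.
DoU = (2C + 2 + N − H − X) / 2 = (2·7 + 2 + 0 − 9 − 3) / 2 = 2.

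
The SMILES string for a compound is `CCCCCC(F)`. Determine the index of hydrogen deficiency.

0

Atom tally by fragment:
  CH3 → C:1 H:3
  CH2 → C:1 H:2
  CH2 → C:1 H:2
  CH2 → C:1 H:2
  CH2 → C:1 H:2
  CH2F → C:1 H:2 F:1
Element totals:
  C: 6
  H: 13
  F: 1
Molecular formula: C6H13F.
DoU = (2C + 2 + N − H − X) / 2 = (2·6 + 2 + 0 − 13 − 1) / 2 = 0.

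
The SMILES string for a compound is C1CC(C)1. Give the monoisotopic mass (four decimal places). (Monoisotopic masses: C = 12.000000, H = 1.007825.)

56.0626

Atom tally by fragment:
  cyclopropane ring core → C:3 H:6
  (− 1 ring H displaced by substituents)
  + CH3 → C:1 H:3
Element totals:
  C: 4
  H: 8
Molecular formula: C4H8.
  M = 4(12.0) + 8(1.007825)
    = 48.000000 + 8.062600 = 56.062600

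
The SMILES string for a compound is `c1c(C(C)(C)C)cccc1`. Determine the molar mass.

Atom tally by fragment:
  benzene ring core → C:6 H:6
  (− 1 ring H displaced by substituents)
  + C(CH3)3 → C:4 H:9
Element totals:
  C: 10
  H: 14
Molecular formula: C10H14.
  M = 10(12.011) + 14(1.008)
    = 120.110 + 14.112 = 134.222

134.22 g/mol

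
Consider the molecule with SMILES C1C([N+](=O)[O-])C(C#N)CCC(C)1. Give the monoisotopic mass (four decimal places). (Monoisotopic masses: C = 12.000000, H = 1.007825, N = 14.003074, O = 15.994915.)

Atom tally by fragment:
  cyclohexane ring core → C:6 H:12
  (− 3 ring H displaced by substituents)
  + NO2 → N:1 O:2
  + CN → C:1 N:1
  + CH3 → C:1 H:3
Element totals:
  C: 8
  H: 12
  N: 2
  O: 2
Molecular formula: C8H12N2O2.
  M = 8(12.0) + 12(1.007825) + 2(14.003074) + 2(15.994915)
    = 96.000000 + 12.093900 + 28.006148 + 31.989830 = 168.089878

168.0899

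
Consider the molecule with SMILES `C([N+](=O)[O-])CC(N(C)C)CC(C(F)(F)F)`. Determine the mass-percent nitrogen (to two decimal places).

Atom tally by fragment:
  O2NCH2 → C:1 H:2 N:1 O:2
  CH2 → C:1 H:2
  CH(N(CH3)2) → C:3 H:7 N:1
  CH2 → C:1 H:2
  CH2CF3 → C:2 H:2 F:3
Element totals:
  C: 8
  H: 15
  F: 3
  N: 2
  O: 2
Molecular formula: C8H15F3N2O2.
Molar mass = 228.214 g/mol.
Mass from N: 2 × 14.007 = 28.014 g/mol.
%N = 28.014 / 228.214 × 100 = 12.28%.

12.28%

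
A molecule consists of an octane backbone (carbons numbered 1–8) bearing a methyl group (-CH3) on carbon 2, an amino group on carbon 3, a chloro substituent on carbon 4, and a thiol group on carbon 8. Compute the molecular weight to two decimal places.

Atom tally by fragment:
  CH3 → C:1 H:3
  CH(CH3) → C:2 H:4
  CH(NH2) → C:1 H:3 N:1
  CH(Cl) → C:1 H:1 Cl:1
  CH2 → C:1 H:2
  CH2 → C:1 H:2
  CH2 → C:1 H:2
  CH2SH → C:1 H:3 S:1
Element totals:
  C: 9
  H: 20
  Cl: 1
  N: 1
  S: 1
Molecular formula: C9H20ClNS.
  M = 9(12.011) + 20(1.008) + 35.45 + 14.007 + 32.06
    = 108.099 + 20.160 + 35.450 + 14.007 + 32.060 = 209.776

209.78 g/mol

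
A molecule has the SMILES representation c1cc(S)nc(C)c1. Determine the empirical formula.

C6H7NS

Atom tally by fragment:
  pyridine ring core → C:5 H:5 N:1
  (− 2 ring H displaced by substituents)
  + SH → S:1 H:1
  + CH3 → C:1 H:3
Element totals:
  C: 6
  H: 7
  N: 1
  S: 1
Molecular formula: C6H7NS.
gcd of subscripts (6, 7, 1, 1) = 1, so the empirical formula equals the molecular formula.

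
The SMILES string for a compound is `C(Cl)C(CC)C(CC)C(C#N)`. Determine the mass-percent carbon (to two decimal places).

Atom tally by fragment:
  ClCH2 → C:1 H:2 Cl:1
  CH(C2H5) → C:3 H:6
  CH(C2H5) → C:3 H:6
  CH2CN → C:2 H:2 N:1
Element totals:
  C: 9
  H: 16
  Cl: 1
  N: 1
Molecular formula: C9H16ClN.
Molar mass = 173.684 g/mol.
Mass from C: 9 × 12.011 = 108.099 g/mol.
%C = 108.099 / 173.684 × 100 = 62.24%.

62.24%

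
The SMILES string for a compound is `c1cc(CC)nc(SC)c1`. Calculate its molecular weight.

Atom tally by fragment:
  pyridine ring core → C:5 H:5 N:1
  (− 2 ring H displaced by substituents)
  + C2H5 → C:2 H:5
  + SCH3 → C:1 H:3 S:1
Element totals:
  C: 8
  H: 11
  N: 1
  S: 1
Molecular formula: C8H11NS.
  M = 8(12.011) + 11(1.008) + 14.007 + 32.06
    = 96.088 + 11.088 + 14.007 + 32.060 = 153.243

153.24 g/mol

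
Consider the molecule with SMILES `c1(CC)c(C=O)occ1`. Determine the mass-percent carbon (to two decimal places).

67.73%

Atom tally by fragment:
  furan ring core → C:4 H:4 O:1
  (− 2 ring H displaced by substituents)
  + C2H5 → C:2 H:5
  + CHO → C:1 H:1 O:1
Element totals:
  C: 7
  H: 8
  O: 2
Molecular formula: C7H8O2.
Molar mass = 124.139 g/mol.
Mass from C: 7 × 12.011 = 84.077 g/mol.
%C = 84.077 / 124.139 × 100 = 67.73%.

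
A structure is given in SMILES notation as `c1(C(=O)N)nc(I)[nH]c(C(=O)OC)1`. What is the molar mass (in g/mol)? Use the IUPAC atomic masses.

Atom tally by fragment:
  imidazole ring core → C:3 H:4 N:2
  (− 3 ring H displaced by substituents)
  + CONH2 → C:1 H:2 O:1 N:1
  + I → I:1
  + COOCH3 → C:2 H:3 O:2
Element totals:
  C: 6
  H: 6
  I: 1
  N: 3
  O: 3
Molecular formula: C6H6IN3O3.
  M = 6(12.011) + 6(1.008) + 126.904 + 3(14.007) + 3(15.999)
    = 72.066 + 6.048 + 126.904 + 42.021 + 47.997 = 295.036

295.04 g/mol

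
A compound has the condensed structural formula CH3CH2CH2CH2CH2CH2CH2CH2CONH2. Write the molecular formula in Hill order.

C9H19NO

Atom tally by fragment:
  CH3 → C:1 H:3
  CH2 → C:1 H:2
  CH2 → C:1 H:2
  CH2 → C:1 H:2
  CH2 → C:1 H:2
  CH2 → C:1 H:2
  CH2 → C:1 H:2
  CH2CONH2 → C:2 H:4 O:1 N:1
Element totals:
  C: 9
  H: 19
  N: 1
  O: 1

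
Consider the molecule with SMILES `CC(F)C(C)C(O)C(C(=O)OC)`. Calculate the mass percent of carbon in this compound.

53.92%

Atom tally by fragment:
  CH3 → C:1 H:3
  CH(F) → C:1 H:1 F:1
  CH(CH3) → C:2 H:4
  CH(OH) → C:1 H:2 O:1
  CH2COOCH3 → C:3 H:5 O:2
Element totals:
  C: 8
  H: 15
  F: 1
  O: 3
Molecular formula: C8H15FO3.
Molar mass = 178.203 g/mol.
Mass from C: 8 × 12.011 = 96.088 g/mol.
%C = 96.088 / 178.203 × 100 = 53.92%.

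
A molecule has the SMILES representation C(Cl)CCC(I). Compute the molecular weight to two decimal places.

Atom tally by fragment:
  ClCH2 → C:1 H:2 Cl:1
  CH2 → C:1 H:2
  CH2 → C:1 H:2
  CH2I → C:1 H:2 I:1
Element totals:
  C: 4
  H: 8
  Cl: 1
  I: 1
Molecular formula: C4H8ClI.
  M = 4(12.011) + 8(1.008) + 35.45 + 126.904
    = 48.044 + 8.064 + 35.450 + 126.904 = 218.462

218.46 g/mol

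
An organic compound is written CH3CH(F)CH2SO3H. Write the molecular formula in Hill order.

Element totals:
  C: 3
  H: 7
  F: 1
  O: 3
  S: 1

C3H7FO3S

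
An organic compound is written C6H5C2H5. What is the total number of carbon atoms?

8

Atom tally by fragment:
  benzene ring core → C:6 H:6
  (− 1 ring H displaced by substituents)
  + C2H5 → C:2 H:5
Element totals:
  C: 8
  H: 10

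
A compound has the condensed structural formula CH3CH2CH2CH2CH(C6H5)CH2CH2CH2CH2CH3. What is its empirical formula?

C8H13

Element totals:
  C: 16
  H: 26
Molecular formula: C16H26.
gcd of subscripts = 2; dividing each by 2:
  C: 16/2 = 8
  H: 26/2 = 13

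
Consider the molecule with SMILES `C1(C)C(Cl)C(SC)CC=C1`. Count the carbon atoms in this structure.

Atom tally by fragment:
  cyclohexene ring core → C:6 H:10
  (− 3 ring H displaced by substituents)
  + CH3 → C:1 H:3
  + Cl → Cl:1
  + SCH3 → C:1 H:3 S:1
Element totals:
  C: 8
  H: 13
  Cl: 1
  S: 1

8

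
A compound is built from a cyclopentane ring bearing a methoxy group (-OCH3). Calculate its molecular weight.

100.16 g/mol

Atom tally by fragment:
  cyclopentane ring core → C:5 H:10
  (− 1 ring H displaced by substituents)
  + OCH3 → C:1 H:3 O:1
Element totals:
  C: 6
  H: 12
  O: 1
Molecular formula: C6H12O.
  M = 6(12.011) + 12(1.008) + 15.999
    = 72.066 + 12.096 + 15.999 = 100.161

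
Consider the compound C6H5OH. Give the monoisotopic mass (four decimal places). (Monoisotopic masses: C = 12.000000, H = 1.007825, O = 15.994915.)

Element totals:
  C: 6
  H: 6
  O: 1
Molecular formula: C6H6O.
  M = 6(12.0) + 6(1.007825) + 15.994915
    = 72.000000 + 6.046950 + 15.994915 = 94.041865

94.0419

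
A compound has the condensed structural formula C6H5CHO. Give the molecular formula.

C7H6O

Atom tally by fragment:
  benzene ring core → C:6 H:6
  (− 1 ring H displaced by substituents)
  + CHO → C:1 H:1 O:1
Element totals:
  C: 7
  H: 6
  O: 1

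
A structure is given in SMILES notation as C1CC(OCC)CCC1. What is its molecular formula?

Atom tally by fragment:
  cyclohexane ring core → C:6 H:12
  (− 1 ring H displaced by substituents)
  + OC2H5 → C:2 H:5 O:1
Element totals:
  C: 8
  H: 16
  O: 1

C8H16O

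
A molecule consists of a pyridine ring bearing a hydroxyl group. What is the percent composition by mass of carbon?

Atom tally by fragment:
  pyridine ring core → C:5 H:5 N:1
  (− 1 ring H displaced by substituents)
  + OH → O:1 H:1
Element totals:
  C: 5
  H: 5
  N: 1
  O: 1
Molecular formula: C5H5NO.
Molar mass = 95.101 g/mol.
Mass from C: 5 × 12.011 = 60.055 g/mol.
%C = 60.055 / 95.101 × 100 = 63.15%.

63.15%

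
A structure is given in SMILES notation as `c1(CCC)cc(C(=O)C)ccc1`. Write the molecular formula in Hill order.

C11H14O

Atom tally by fragment:
  benzene ring core → C:6 H:6
  (− 2 ring H displaced by substituents)
  + CH2CH2CH3 → C:3 H:7
  + COCH3 → C:2 H:3 O:1
Element totals:
  C: 11
  H: 14
  O: 1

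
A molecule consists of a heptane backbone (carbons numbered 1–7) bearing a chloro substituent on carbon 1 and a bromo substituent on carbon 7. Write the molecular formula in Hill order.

C7H14BrCl

Atom tally by fragment:
  ClCH2 → C:1 H:2 Cl:1
  CH2 → C:1 H:2
  CH2 → C:1 H:2
  CH2 → C:1 H:2
  CH2 → C:1 H:2
  CH2 → C:1 H:2
  CH2Br → C:1 H:2 Br:1
Element totals:
  C: 7
  H: 14
  Br: 1
  Cl: 1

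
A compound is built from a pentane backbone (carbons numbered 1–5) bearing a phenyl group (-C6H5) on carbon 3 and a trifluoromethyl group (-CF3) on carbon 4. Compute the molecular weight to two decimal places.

Atom tally by fragment:
  CH3 → C:1 H:3
  CH2 → C:1 H:2
  CH(C6H5) → C:7 H:6
  CH(CF3) → C:2 H:1 F:3
  CH3 → C:1 H:3
Element totals:
  C: 12
  H: 15
  F: 3
Molecular formula: C12H15F3.
  M = 12(12.011) + 15(1.008) + 3(18.998)
    = 144.132 + 15.120 + 56.994 = 216.246

216.25 g/mol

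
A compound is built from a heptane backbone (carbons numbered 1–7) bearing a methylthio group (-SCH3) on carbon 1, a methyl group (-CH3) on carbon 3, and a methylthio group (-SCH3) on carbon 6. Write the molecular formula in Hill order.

Atom tally by fragment:
  CH3SCH2 → C:2 H:5 S:1
  CH2 → C:1 H:2
  CH(CH3) → C:2 H:4
  CH2 → C:1 H:2
  CH2 → C:1 H:2
  CH(SCH3) → C:2 H:4 S:1
  CH3 → C:1 H:3
Element totals:
  C: 10
  H: 22
  S: 2

C10H22S2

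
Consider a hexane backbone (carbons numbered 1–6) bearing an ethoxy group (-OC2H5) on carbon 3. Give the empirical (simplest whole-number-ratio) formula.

Atom tally by fragment:
  CH3 → C:1 H:3
  CH2 → C:1 H:2
  CH(OC2H5) → C:3 H:6 O:1
  CH2 → C:1 H:2
  CH2 → C:1 H:2
  CH3 → C:1 H:3
Element totals:
  C: 8
  H: 18
  O: 1
Molecular formula: C8H18O.
gcd of subscripts (8, 18, 1) = 1, so the empirical formula equals the molecular formula.

C8H18O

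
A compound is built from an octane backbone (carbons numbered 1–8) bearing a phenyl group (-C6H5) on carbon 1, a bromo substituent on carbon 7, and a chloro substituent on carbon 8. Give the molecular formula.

Atom tally by fragment:
  C6H5CH2 → C:7 H:7
  CH2 → C:1 H:2
  CH2 → C:1 H:2
  CH2 → C:1 H:2
  CH2 → C:1 H:2
  CH2 → C:1 H:2
  CH(Br) → C:1 H:1 Br:1
  CH2Cl → C:1 H:2 Cl:1
Element totals:
  C: 14
  H: 20
  Br: 1
  Cl: 1

C14H20BrCl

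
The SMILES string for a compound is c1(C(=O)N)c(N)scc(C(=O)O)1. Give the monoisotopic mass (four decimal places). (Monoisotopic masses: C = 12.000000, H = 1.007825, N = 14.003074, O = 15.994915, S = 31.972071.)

Atom tally by fragment:
  thiophene ring core → C:4 H:4 S:1
  (− 3 ring H displaced by substituents)
  + CONH2 → C:1 H:2 O:1 N:1
  + NH2 → N:1 H:2
  + COOH → C:1 H:1 O:2
Element totals:
  C: 6
  H: 6
  N: 2
  O: 3
  S: 1
Molecular formula: C6H6N2O3S.
  M = 6(12.0) + 6(1.007825) + 2(14.003074) + 3(15.994915) + 31.972071
    = 72.000000 + 6.046950 + 28.006148 + 47.984745 + 31.972071 = 186.009914

186.0099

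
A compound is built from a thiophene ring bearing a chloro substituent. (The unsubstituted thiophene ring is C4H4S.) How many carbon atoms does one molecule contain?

4

Atom tally by fragment:
  thiophene ring core → C:4 H:4 S:1
  (− 1 ring H displaced by substituents)
  + Cl → Cl:1
Element totals:
  C: 4
  H: 3
  Cl: 1
  S: 1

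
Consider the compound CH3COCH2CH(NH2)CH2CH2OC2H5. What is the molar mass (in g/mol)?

Atom tally by fragment:
  CH3COCH2 → C:3 H:5 O:1
  CH(NH2) → C:1 H:3 N:1
  CH2 → C:1 H:2
  CH2OC2H5 → C:3 H:7 O:1
Element totals:
  C: 8
  H: 17
  N: 1
  O: 2
Molecular formula: C8H17NO2.
  M = 8(12.011) + 17(1.008) + 14.007 + 2(15.999)
    = 96.088 + 17.136 + 14.007 + 31.998 = 159.229

159.23 g/mol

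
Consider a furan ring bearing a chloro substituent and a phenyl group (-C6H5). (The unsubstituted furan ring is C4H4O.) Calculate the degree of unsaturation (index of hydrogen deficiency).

7

Atom tally by fragment:
  furan ring core → C:4 H:4 O:1
  (− 2 ring H displaced by substituents)
  + Cl → Cl:1
  + C6H5 → C:6 H:5
Element totals:
  C: 10
  H: 7
  Cl: 1
  O: 1
Molecular formula: C10H7ClO.
DoU = (2C + 2 + N − H − X) / 2 = (2·10 + 2 + 0 − 7 − 1) / 2 = 7.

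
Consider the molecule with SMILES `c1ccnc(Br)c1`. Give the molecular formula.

Atom tally by fragment:
  pyridine ring core → C:5 H:5 N:1
  (− 1 ring H displaced by substituents)
  + Br → Br:1
Element totals:
  C: 5
  H: 4
  Br: 1
  N: 1

C5H4BrN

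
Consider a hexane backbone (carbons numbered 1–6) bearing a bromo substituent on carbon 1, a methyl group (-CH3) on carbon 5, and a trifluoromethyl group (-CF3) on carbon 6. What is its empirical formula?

Atom tally by fragment:
  BrCH2 → C:1 H:2 Br:1
  CH2 → C:1 H:2
  CH2 → C:1 H:2
  CH2 → C:1 H:2
  CH(CH3) → C:2 H:4
  CH2CF3 → C:2 H:2 F:3
Element totals:
  C: 8
  H: 14
  Br: 1
  F: 3
Molecular formula: C8H14BrF3.
gcd of subscripts (1, 8, 3, 14) = 1, so the empirical formula equals the molecular formula.

C8H14BrF3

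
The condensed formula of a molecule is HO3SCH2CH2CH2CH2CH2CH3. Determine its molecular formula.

Atom tally by fragment:
  HO3SCH2 → C:1 H:3 S:1 O:3
  CH2 → C:1 H:2
  CH2 → C:1 H:2
  CH2 → C:1 H:2
  CH2 → C:1 H:2
  CH3 → C:1 H:3
Element totals:
  C: 6
  H: 14
  O: 3
  S: 1

C6H14O3S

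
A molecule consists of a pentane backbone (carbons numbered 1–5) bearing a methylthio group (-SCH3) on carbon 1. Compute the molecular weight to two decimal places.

118.24 g/mol

Atom tally by fragment:
  CH3SCH2 → C:2 H:5 S:1
  CH2 → C:1 H:2
  CH2 → C:1 H:2
  CH2 → C:1 H:2
  CH3 → C:1 H:3
Element totals:
  C: 6
  H: 14
  S: 1
Molecular formula: C6H14S.
  M = 6(12.011) + 14(1.008) + 32.06
    = 72.066 + 14.112 + 32.060 = 118.238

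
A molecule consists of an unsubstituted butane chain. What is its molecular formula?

C4H10

Atom tally by fragment:
  CH3 → C:1 H:3
  CH2 → C:1 H:2
  CH2 → C:1 H:2
  CH3 → C:1 H:3
Element totals:
  C: 4
  H: 10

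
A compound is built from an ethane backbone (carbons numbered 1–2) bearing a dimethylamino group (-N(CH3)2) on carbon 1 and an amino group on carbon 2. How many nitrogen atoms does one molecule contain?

Atom tally by fragment:
  (CH3)2NCH2 → C:3 H:8 N:1
  CH2NH2 → C:1 H:4 N:1
Element totals:
  C: 4
  H: 12
  N: 2

2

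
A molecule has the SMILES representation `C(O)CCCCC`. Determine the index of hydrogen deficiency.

0

Atom tally by fragment:
  HOCH2 → C:1 H:3 O:1
  CH2 → C:1 H:2
  CH2 → C:1 H:2
  CH2 → C:1 H:2
  CH2 → C:1 H:2
  CH3 → C:1 H:3
Element totals:
  C: 6
  H: 14
  O: 1
Molecular formula: C6H14O.
DoU = (2C + 2 + N − H − X) / 2 = (2·6 + 2 + 0 − 14 − 0) / 2 = 0.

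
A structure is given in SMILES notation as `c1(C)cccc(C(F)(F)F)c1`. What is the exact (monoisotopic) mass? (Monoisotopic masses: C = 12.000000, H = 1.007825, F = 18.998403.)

Atom tally by fragment:
  benzene ring core → C:6 H:6
  (− 2 ring H displaced by substituents)
  + CH3 → C:1 H:3
  + CF3 → C:1 F:3
Element totals:
  C: 8
  H: 7
  F: 3
Molecular formula: C8H7F3.
  M = 8(12.0) + 7(1.007825) + 3(18.998403)
    = 96.000000 + 7.054775 + 56.995209 = 160.049984

160.0500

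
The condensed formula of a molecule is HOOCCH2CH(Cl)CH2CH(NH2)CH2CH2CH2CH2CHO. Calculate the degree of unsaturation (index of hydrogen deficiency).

Element totals:
  C: 10
  H: 18
  Cl: 1
  N: 1
  O: 3
Molecular formula: C10H18ClNO3.
DoU = (2C + 2 + N − H − X) / 2 = (2·10 + 2 + 1 − 18 − 1) / 2 = 2.

2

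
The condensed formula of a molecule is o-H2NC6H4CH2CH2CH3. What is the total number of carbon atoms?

9

Element totals:
  C: 9
  H: 13
  N: 1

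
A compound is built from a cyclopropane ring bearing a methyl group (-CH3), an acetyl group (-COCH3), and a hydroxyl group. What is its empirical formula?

Atom tally by fragment:
  cyclopropane ring core → C:3 H:6
  (− 3 ring H displaced by substituents)
  + CH3 → C:1 H:3
  + COCH3 → C:2 H:3 O:1
  + OH → O:1 H:1
Element totals:
  C: 6
  H: 10
  O: 2
Molecular formula: C6H10O2.
gcd of subscripts = 2; dividing each by 2:
  C: 6/2 = 3
  H: 10/2 = 5
  O: 2/2 = 1

C3H5O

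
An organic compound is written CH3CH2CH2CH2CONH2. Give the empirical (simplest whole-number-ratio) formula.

Atom tally by fragment:
  CH3 → C:1 H:3
  CH2 → C:1 H:2
  CH2 → C:1 H:2
  CH2CONH2 → C:2 H:4 O:1 N:1
Element totals:
  C: 5
  H: 11
  N: 1
  O: 1
Molecular formula: C5H11NO.
gcd of subscripts (5, 11, 1, 1) = 1, so the empirical formula equals the molecular formula.

C5H11NO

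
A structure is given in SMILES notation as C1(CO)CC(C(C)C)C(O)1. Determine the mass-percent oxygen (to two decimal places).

22.19%

Atom tally by fragment:
  cyclobutane ring core → C:4 H:8
  (− 3 ring H displaced by substituents)
  + CH2OH → C:1 H:3 O:1
  + CH(CH3)2 → C:3 H:7
  + OH → O:1 H:1
Element totals:
  C: 8
  H: 16
  O: 2
Molecular formula: C8H16O2.
Molar mass = 144.214 g/mol.
Mass from O: 2 × 15.999 = 31.998 g/mol.
%O = 31.998 / 144.214 × 100 = 22.19%.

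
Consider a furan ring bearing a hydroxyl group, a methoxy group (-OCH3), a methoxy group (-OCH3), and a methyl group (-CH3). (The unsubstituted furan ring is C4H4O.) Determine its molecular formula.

C7H10O4

Atom tally by fragment:
  furan ring core → C:4 H:4 O:1
  (− 4 ring H displaced by substituents)
  + OH → O:1 H:1
  + OCH3 → C:1 H:3 O:1
  + OCH3 → C:1 H:3 O:1
  + CH3 → C:1 H:3
Element totals:
  C: 7
  H: 10
  O: 4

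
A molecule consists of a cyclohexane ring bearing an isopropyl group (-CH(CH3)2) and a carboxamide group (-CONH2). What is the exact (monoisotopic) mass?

Atom tally by fragment:
  cyclohexane ring core → C:6 H:12
  (− 2 ring H displaced by substituents)
  + CH(CH3)2 → C:3 H:7
  + CONH2 → C:1 H:2 O:1 N:1
Element totals:
  C: 10
  H: 19
  N: 1
  O: 1
Molecular formula: C10H19NO.
  M = 10(12.0) + 19(1.007825) + 14.003074 + 15.994915
    = 120.000000 + 19.148675 + 14.003074 + 15.994915 = 169.146664

169.1467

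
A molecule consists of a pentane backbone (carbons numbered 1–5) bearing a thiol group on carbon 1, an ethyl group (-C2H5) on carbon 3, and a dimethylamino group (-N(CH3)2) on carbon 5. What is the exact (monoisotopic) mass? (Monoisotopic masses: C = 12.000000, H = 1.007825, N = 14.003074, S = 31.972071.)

175.1395

Atom tally by fragment:
  HSCH2 → C:1 H:3 S:1
  CH2 → C:1 H:2
  CH(C2H5) → C:3 H:6
  CH2 → C:1 H:2
  CH2N(CH3)2 → C:3 H:8 N:1
Element totals:
  C: 9
  H: 21
  N: 1
  S: 1
Molecular formula: C9H21NS.
  M = 9(12.0) + 21(1.007825) + 14.003074 + 31.972071
    = 108.000000 + 21.164325 + 14.003074 + 31.972071 = 175.139470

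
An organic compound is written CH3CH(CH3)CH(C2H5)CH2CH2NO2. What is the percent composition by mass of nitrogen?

Atom tally by fragment:
  CH3 → C:1 H:3
  CH(CH3) → C:2 H:4
  CH(C2H5) → C:3 H:6
  CH2 → C:1 H:2
  CH2NO2 → C:1 H:2 N:1 O:2
Element totals:
  C: 8
  H: 17
  N: 1
  O: 2
Molecular formula: C8H17NO2.
Molar mass = 159.229 g/mol.
Mass from N: 1 × 14.007 = 14.007 g/mol.
%N = 14.007 / 159.229 × 100 = 8.80%.

8.80%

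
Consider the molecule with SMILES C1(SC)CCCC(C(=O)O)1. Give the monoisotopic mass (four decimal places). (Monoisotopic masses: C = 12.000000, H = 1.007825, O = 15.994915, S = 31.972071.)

160.0558

Atom tally by fragment:
  cyclopentane ring core → C:5 H:10
  (− 2 ring H displaced by substituents)
  + SCH3 → C:1 H:3 S:1
  + COOH → C:1 H:1 O:2
Element totals:
  C: 7
  H: 12
  O: 2
  S: 1
Molecular formula: C7H12O2S.
  M = 7(12.0) + 12(1.007825) + 2(15.994915) + 31.972071
    = 84.000000 + 12.093900 + 31.989830 + 31.972071 = 160.055801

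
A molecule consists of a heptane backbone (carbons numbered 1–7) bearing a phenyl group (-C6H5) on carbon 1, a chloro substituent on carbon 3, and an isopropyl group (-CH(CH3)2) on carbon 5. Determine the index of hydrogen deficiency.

Atom tally by fragment:
  C6H5CH2 → C:7 H:7
  CH2 → C:1 H:2
  CH(Cl) → C:1 H:1 Cl:1
  CH2 → C:1 H:2
  CH(CH(CH3)2) → C:4 H:8
  CH2 → C:1 H:2
  CH3 → C:1 H:3
Element totals:
  C: 16
  H: 25
  Cl: 1
Molecular formula: C16H25Cl.
DoU = (2C + 2 + N − H − X) / 2 = (2·16 + 2 + 0 − 25 − 1) / 2 = 4.

4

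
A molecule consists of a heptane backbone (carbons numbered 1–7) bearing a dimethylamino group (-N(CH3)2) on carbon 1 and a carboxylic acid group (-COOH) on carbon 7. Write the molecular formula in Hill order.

C10H21NO2

Atom tally by fragment:
  (CH3)2NCH2 → C:3 H:8 N:1
  CH2 → C:1 H:2
  CH2 → C:1 H:2
  CH2 → C:1 H:2
  CH2 → C:1 H:2
  CH2 → C:1 H:2
  CH2COOH → C:2 H:3 O:2
Element totals:
  C: 10
  H: 21
  N: 1
  O: 2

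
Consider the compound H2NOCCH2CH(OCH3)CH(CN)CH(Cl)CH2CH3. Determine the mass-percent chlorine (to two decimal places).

16.21%

Atom tally by fragment:
  H2NOCCH2 → C:2 H:4 O:1 N:1
  CH(OCH3) → C:2 H:4 O:1
  CH(CN) → C:2 H:1 N:1
  CH(Cl) → C:1 H:1 Cl:1
  CH2 → C:1 H:2
  CH3 → C:1 H:3
Element totals:
  C: 9
  H: 15
  Cl: 1
  N: 2
  O: 2
Molecular formula: C9H15ClN2O2.
Molar mass = 218.681 g/mol.
Mass from Cl: 1 × 35.45 = 35.450 g/mol.
%Cl = 35.450 / 218.681 × 100 = 16.21%.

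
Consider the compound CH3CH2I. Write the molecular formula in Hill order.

C2H5I

Atom tally by fragment:
  CH3 → C:1 H:3
  CH2I → C:1 H:2 I:1
Element totals:
  C: 2
  H: 5
  I: 1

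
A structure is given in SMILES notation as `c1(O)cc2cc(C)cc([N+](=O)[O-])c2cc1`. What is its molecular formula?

C11H9NO3

Atom tally by fragment:
  naphthalene ring system core → C:10 H:8
  (− 3 ring H displaced by substituents)
  + OH → O:1 H:1
  + CH3 → C:1 H:3
  + NO2 → N:1 O:2
Element totals:
  C: 11
  H: 9
  N: 1
  O: 3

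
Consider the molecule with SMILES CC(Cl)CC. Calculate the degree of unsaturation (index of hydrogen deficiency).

0

Atom tally by fragment:
  CH3 → C:1 H:3
  CH(Cl) → C:1 H:1 Cl:1
  CH2 → C:1 H:2
  CH3 → C:1 H:3
Element totals:
  C: 4
  H: 9
  Cl: 1
Molecular formula: C4H9Cl.
DoU = (2C + 2 + N − H − X) / 2 = (2·4 + 2 + 0 − 9 − 1) / 2 = 0.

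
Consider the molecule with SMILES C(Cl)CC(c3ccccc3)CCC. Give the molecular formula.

C12H17Cl

Atom tally by fragment:
  ClCH2 → C:1 H:2 Cl:1
  CH2 → C:1 H:2
  CH(C6H5) → C:7 H:6
  CH2 → C:1 H:2
  CH2 → C:1 H:2
  CH3 → C:1 H:3
Element totals:
  C: 12
  H: 17
  Cl: 1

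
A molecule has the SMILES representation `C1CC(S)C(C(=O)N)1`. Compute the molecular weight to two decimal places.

131.19 g/mol

Atom tally by fragment:
  cyclobutane ring core → C:4 H:8
  (− 2 ring H displaced by substituents)
  + SH → S:1 H:1
  + CONH2 → C:1 H:2 O:1 N:1
Element totals:
  C: 5
  H: 9
  N: 1
  O: 1
  S: 1
Molecular formula: C5H9NOS.
  M = 5(12.011) + 9(1.008) + 14.007 + 15.999 + 32.06
    = 60.055 + 9.072 + 14.007 + 15.999 + 32.060 = 131.193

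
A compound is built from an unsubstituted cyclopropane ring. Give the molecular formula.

Atom tally by fragment:
  cyclopropane ring core → C:3 H:6
Element totals:
  C: 3
  H: 6

C3H6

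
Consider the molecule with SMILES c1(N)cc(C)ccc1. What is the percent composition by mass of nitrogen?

Atom tally by fragment:
  benzene ring core → C:6 H:6
  (− 2 ring H displaced by substituents)
  + NH2 → N:1 H:2
  + CH3 → C:1 H:3
Element totals:
  C: 7
  H: 9
  N: 1
Molecular formula: C7H9N.
Molar mass = 107.156 g/mol.
Mass from N: 1 × 14.007 = 14.007 g/mol.
%N = 14.007 / 107.156 × 100 = 13.07%.

13.07%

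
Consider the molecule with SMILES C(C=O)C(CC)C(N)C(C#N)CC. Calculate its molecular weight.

Atom tally by fragment:
  OHCCH2 → C:2 H:3 O:1
  CH(C2H5) → C:3 H:6
  CH(NH2) → C:1 H:3 N:1
  CH(CN) → C:2 H:1 N:1
  CH2 → C:1 H:2
  CH3 → C:1 H:3
Element totals:
  C: 10
  H: 18
  N: 2
  O: 1
Molecular formula: C10H18N2O.
  M = 10(12.011) + 18(1.008) + 2(14.007) + 15.999
    = 120.110 + 18.144 + 28.014 + 15.999 = 182.267

182.27 g/mol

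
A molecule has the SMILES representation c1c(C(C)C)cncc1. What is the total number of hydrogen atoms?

Atom tally by fragment:
  pyridine ring core → C:5 H:5 N:1
  (− 1 ring H displaced by substituents)
  + CH(CH3)2 → C:3 H:7
Element totals:
  C: 8
  H: 11
  N: 1

11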